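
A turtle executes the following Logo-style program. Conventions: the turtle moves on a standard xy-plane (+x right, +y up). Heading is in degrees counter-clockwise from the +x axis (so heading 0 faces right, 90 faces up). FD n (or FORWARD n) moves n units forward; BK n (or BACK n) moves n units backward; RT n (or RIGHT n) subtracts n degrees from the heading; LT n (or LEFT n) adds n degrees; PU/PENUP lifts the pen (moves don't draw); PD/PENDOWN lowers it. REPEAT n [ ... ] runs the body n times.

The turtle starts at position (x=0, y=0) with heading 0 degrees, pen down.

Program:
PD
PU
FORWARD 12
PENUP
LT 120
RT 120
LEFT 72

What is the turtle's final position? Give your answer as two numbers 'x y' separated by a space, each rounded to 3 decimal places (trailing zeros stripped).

Answer: 12 0

Derivation:
Executing turtle program step by step:
Start: pos=(0,0), heading=0, pen down
PD: pen down
PU: pen up
FD 12: (0,0) -> (12,0) [heading=0, move]
PU: pen up
LT 120: heading 0 -> 120
RT 120: heading 120 -> 0
LT 72: heading 0 -> 72
Final: pos=(12,0), heading=72, 0 segment(s) drawn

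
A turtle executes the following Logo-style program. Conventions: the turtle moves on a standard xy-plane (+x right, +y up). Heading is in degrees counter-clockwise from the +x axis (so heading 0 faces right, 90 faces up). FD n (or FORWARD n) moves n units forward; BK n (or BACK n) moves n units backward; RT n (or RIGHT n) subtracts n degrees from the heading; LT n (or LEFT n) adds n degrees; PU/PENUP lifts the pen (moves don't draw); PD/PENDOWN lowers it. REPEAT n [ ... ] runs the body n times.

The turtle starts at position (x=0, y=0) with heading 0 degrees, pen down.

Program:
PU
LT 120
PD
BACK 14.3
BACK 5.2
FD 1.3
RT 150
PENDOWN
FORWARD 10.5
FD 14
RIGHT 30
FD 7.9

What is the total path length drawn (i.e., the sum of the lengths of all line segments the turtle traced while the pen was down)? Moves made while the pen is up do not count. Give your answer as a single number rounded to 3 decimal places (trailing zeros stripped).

Executing turtle program step by step:
Start: pos=(0,0), heading=0, pen down
PU: pen up
LT 120: heading 0 -> 120
PD: pen down
BK 14.3: (0,0) -> (7.15,-12.384) [heading=120, draw]
BK 5.2: (7.15,-12.384) -> (9.75,-16.887) [heading=120, draw]
FD 1.3: (9.75,-16.887) -> (9.1,-15.762) [heading=120, draw]
RT 150: heading 120 -> 330
PD: pen down
FD 10.5: (9.1,-15.762) -> (18.193,-21.012) [heading=330, draw]
FD 14: (18.193,-21.012) -> (30.318,-28.012) [heading=330, draw]
RT 30: heading 330 -> 300
FD 7.9: (30.318,-28.012) -> (34.268,-34.853) [heading=300, draw]
Final: pos=(34.268,-34.853), heading=300, 6 segment(s) drawn

Segment lengths:
  seg 1: (0,0) -> (7.15,-12.384), length = 14.3
  seg 2: (7.15,-12.384) -> (9.75,-16.887), length = 5.2
  seg 3: (9.75,-16.887) -> (9.1,-15.762), length = 1.3
  seg 4: (9.1,-15.762) -> (18.193,-21.012), length = 10.5
  seg 5: (18.193,-21.012) -> (30.318,-28.012), length = 14
  seg 6: (30.318,-28.012) -> (34.268,-34.853), length = 7.9
Total = 53.2

Answer: 53.2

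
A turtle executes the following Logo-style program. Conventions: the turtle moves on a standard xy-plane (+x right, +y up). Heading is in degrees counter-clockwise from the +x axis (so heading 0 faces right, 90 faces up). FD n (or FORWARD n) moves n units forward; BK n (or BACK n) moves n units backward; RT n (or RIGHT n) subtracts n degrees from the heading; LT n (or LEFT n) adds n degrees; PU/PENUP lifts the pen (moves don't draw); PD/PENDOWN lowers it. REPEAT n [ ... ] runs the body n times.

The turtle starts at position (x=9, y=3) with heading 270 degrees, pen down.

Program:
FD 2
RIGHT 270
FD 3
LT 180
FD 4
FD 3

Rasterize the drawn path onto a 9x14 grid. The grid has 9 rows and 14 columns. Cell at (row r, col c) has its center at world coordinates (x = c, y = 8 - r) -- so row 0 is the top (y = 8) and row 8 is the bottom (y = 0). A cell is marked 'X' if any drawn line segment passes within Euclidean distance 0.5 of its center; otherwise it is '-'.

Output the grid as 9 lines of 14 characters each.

Segment 0: (9,3) -> (9,1)
Segment 1: (9,1) -> (12,1)
Segment 2: (12,1) -> (8,1)
Segment 3: (8,1) -> (5,1)

Answer: --------------
--------------
--------------
--------------
--------------
---------X----
---------X----
-----XXXXXXXX-
--------------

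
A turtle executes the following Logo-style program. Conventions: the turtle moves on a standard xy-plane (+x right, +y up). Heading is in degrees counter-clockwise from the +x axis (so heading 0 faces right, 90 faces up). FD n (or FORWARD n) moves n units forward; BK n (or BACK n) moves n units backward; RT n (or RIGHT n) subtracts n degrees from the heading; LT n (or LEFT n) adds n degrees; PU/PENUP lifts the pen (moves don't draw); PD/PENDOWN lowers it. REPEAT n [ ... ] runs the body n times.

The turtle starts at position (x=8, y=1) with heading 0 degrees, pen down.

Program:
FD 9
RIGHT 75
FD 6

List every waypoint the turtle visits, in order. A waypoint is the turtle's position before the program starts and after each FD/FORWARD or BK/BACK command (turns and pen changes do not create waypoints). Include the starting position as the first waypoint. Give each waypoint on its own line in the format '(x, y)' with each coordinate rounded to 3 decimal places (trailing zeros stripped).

Answer: (8, 1)
(17, 1)
(18.553, -4.796)

Derivation:
Executing turtle program step by step:
Start: pos=(8,1), heading=0, pen down
FD 9: (8,1) -> (17,1) [heading=0, draw]
RT 75: heading 0 -> 285
FD 6: (17,1) -> (18.553,-4.796) [heading=285, draw]
Final: pos=(18.553,-4.796), heading=285, 2 segment(s) drawn
Waypoints (3 total):
(8, 1)
(17, 1)
(18.553, -4.796)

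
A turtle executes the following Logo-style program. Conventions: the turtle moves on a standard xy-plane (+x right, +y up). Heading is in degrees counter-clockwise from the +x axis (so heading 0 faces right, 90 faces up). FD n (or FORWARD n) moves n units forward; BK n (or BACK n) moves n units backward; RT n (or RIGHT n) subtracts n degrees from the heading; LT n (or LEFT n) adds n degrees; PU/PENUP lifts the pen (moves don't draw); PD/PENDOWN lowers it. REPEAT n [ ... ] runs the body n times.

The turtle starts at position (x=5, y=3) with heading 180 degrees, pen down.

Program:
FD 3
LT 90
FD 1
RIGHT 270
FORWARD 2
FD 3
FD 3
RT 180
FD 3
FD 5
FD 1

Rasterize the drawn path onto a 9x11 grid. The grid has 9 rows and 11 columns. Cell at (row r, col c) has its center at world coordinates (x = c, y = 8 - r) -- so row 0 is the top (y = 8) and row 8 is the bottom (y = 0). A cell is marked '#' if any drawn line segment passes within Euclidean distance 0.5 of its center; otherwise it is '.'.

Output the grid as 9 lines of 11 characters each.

Segment 0: (5,3) -> (2,3)
Segment 1: (2,3) -> (2,2)
Segment 2: (2,2) -> (4,2)
Segment 3: (4,2) -> (7,2)
Segment 4: (7,2) -> (10,2)
Segment 5: (10,2) -> (7,2)
Segment 6: (7,2) -> (2,2)
Segment 7: (2,2) -> (1,2)

Answer: ...........
...........
...........
...........
...........
..####.....
.##########
...........
...........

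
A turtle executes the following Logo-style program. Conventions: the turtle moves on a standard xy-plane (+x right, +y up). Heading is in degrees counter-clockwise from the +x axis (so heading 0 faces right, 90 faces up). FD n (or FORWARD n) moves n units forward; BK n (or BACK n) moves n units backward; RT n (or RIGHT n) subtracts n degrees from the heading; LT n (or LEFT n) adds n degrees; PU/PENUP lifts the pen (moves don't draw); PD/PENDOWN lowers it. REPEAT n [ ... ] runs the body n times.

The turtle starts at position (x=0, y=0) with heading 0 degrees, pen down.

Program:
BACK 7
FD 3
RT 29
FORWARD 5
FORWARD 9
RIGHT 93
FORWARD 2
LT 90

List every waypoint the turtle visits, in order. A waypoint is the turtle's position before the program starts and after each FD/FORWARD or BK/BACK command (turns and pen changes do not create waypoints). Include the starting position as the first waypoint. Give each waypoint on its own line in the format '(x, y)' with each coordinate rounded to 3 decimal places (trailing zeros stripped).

Executing turtle program step by step:
Start: pos=(0,0), heading=0, pen down
BK 7: (0,0) -> (-7,0) [heading=0, draw]
FD 3: (-7,0) -> (-4,0) [heading=0, draw]
RT 29: heading 0 -> 331
FD 5: (-4,0) -> (0.373,-2.424) [heading=331, draw]
FD 9: (0.373,-2.424) -> (8.245,-6.787) [heading=331, draw]
RT 93: heading 331 -> 238
FD 2: (8.245,-6.787) -> (7.185,-8.483) [heading=238, draw]
LT 90: heading 238 -> 328
Final: pos=(7.185,-8.483), heading=328, 5 segment(s) drawn
Waypoints (6 total):
(0, 0)
(-7, 0)
(-4, 0)
(0.373, -2.424)
(8.245, -6.787)
(7.185, -8.483)

Answer: (0, 0)
(-7, 0)
(-4, 0)
(0.373, -2.424)
(8.245, -6.787)
(7.185, -8.483)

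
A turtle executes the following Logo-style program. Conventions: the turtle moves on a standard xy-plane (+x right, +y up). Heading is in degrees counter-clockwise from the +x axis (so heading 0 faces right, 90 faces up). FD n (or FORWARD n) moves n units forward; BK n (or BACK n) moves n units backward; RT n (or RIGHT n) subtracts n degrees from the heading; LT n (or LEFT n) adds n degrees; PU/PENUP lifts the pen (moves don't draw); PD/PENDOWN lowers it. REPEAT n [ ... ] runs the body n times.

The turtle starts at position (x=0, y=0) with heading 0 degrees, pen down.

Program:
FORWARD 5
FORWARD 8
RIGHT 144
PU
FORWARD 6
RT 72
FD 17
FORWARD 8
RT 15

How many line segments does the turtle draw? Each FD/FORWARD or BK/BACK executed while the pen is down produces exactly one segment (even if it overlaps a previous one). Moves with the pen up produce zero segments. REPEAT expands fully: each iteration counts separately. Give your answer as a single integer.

Answer: 2

Derivation:
Executing turtle program step by step:
Start: pos=(0,0), heading=0, pen down
FD 5: (0,0) -> (5,0) [heading=0, draw]
FD 8: (5,0) -> (13,0) [heading=0, draw]
RT 144: heading 0 -> 216
PU: pen up
FD 6: (13,0) -> (8.146,-3.527) [heading=216, move]
RT 72: heading 216 -> 144
FD 17: (8.146,-3.527) -> (-5.607,6.466) [heading=144, move]
FD 8: (-5.607,6.466) -> (-12.08,11.168) [heading=144, move]
RT 15: heading 144 -> 129
Final: pos=(-12.08,11.168), heading=129, 2 segment(s) drawn
Segments drawn: 2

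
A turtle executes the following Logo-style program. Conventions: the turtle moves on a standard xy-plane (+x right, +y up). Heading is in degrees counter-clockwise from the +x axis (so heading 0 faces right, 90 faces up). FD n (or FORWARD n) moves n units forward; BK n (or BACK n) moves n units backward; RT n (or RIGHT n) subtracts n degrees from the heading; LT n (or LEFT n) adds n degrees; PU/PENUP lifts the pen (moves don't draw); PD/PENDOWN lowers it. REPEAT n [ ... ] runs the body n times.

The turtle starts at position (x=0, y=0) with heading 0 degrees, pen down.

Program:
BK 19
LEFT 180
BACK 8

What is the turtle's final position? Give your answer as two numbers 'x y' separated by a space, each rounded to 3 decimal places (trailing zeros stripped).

Answer: -11 0

Derivation:
Executing turtle program step by step:
Start: pos=(0,0), heading=0, pen down
BK 19: (0,0) -> (-19,0) [heading=0, draw]
LT 180: heading 0 -> 180
BK 8: (-19,0) -> (-11,0) [heading=180, draw]
Final: pos=(-11,0), heading=180, 2 segment(s) drawn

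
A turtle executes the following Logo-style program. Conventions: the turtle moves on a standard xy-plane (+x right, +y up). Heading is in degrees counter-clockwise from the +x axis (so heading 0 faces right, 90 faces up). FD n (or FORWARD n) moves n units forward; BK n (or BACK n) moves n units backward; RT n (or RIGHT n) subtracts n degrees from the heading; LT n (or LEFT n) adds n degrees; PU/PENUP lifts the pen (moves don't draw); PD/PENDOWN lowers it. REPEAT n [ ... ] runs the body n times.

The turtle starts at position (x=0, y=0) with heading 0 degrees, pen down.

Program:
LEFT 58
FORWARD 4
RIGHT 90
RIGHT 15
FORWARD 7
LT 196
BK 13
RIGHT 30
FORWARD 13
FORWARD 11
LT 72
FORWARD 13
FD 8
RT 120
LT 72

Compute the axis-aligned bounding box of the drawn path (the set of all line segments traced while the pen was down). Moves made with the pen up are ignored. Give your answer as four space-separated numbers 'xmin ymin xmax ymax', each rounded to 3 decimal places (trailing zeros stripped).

Executing turtle program step by step:
Start: pos=(0,0), heading=0, pen down
LT 58: heading 0 -> 58
FD 4: (0,0) -> (2.12,3.392) [heading=58, draw]
RT 90: heading 58 -> 328
RT 15: heading 328 -> 313
FD 7: (2.12,3.392) -> (6.894,-1.727) [heading=313, draw]
LT 196: heading 313 -> 149
BK 13: (6.894,-1.727) -> (18.037,-8.423) [heading=149, draw]
RT 30: heading 149 -> 119
FD 13: (18.037,-8.423) -> (11.734,2.947) [heading=119, draw]
FD 11: (11.734,2.947) -> (6.401,12.568) [heading=119, draw]
LT 72: heading 119 -> 191
FD 13: (6.401,12.568) -> (-6.36,10.088) [heading=191, draw]
FD 8: (-6.36,10.088) -> (-14.213,8.561) [heading=191, draw]
RT 120: heading 191 -> 71
LT 72: heading 71 -> 143
Final: pos=(-14.213,8.561), heading=143, 7 segment(s) drawn

Segment endpoints: x in {-14.213, -6.36, 0, 2.12, 6.401, 6.894, 11.734, 18.037}, y in {-8.423, -1.727, 0, 2.947, 3.392, 8.561, 10.088, 12.568}
xmin=-14.213, ymin=-8.423, xmax=18.037, ymax=12.568

Answer: -14.213 -8.423 18.037 12.568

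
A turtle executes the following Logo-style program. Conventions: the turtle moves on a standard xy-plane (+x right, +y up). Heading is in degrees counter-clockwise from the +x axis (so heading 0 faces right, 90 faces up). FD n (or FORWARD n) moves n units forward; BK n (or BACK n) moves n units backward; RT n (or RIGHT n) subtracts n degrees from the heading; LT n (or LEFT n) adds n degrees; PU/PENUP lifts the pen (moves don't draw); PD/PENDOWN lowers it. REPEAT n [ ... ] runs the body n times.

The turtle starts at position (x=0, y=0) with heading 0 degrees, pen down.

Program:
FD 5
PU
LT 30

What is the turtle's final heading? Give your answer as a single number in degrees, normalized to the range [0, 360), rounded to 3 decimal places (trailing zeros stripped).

Answer: 30

Derivation:
Executing turtle program step by step:
Start: pos=(0,0), heading=0, pen down
FD 5: (0,0) -> (5,0) [heading=0, draw]
PU: pen up
LT 30: heading 0 -> 30
Final: pos=(5,0), heading=30, 1 segment(s) drawn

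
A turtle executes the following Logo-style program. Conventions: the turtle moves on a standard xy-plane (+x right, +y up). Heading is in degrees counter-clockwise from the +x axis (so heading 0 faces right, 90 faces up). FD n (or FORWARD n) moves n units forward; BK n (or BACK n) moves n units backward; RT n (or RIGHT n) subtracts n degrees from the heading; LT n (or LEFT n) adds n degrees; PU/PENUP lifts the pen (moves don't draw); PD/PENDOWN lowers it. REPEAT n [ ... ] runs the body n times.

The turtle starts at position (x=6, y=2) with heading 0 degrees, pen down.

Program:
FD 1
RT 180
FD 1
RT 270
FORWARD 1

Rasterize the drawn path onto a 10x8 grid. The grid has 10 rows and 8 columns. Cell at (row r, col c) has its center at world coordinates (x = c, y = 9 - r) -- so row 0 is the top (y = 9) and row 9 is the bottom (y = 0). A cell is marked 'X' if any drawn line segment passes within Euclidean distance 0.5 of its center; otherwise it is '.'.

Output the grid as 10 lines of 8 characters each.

Segment 0: (6,2) -> (7,2)
Segment 1: (7,2) -> (6,2)
Segment 2: (6,2) -> (6,1)

Answer: ........
........
........
........
........
........
........
......XX
......X.
........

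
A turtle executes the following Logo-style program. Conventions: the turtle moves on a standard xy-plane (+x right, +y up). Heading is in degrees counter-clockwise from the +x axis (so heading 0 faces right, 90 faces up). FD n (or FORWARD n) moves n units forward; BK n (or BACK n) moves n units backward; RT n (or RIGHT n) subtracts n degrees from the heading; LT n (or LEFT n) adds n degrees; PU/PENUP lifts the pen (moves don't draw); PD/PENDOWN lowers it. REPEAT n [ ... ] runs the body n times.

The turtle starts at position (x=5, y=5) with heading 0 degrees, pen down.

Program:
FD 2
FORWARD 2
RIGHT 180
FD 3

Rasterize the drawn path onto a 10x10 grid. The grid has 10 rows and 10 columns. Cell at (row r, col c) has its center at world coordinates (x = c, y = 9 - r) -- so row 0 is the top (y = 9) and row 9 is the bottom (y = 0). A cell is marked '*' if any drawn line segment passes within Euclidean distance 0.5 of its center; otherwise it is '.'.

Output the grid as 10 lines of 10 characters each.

Segment 0: (5,5) -> (7,5)
Segment 1: (7,5) -> (9,5)
Segment 2: (9,5) -> (6,5)

Answer: ..........
..........
..........
..........
.....*****
..........
..........
..........
..........
..........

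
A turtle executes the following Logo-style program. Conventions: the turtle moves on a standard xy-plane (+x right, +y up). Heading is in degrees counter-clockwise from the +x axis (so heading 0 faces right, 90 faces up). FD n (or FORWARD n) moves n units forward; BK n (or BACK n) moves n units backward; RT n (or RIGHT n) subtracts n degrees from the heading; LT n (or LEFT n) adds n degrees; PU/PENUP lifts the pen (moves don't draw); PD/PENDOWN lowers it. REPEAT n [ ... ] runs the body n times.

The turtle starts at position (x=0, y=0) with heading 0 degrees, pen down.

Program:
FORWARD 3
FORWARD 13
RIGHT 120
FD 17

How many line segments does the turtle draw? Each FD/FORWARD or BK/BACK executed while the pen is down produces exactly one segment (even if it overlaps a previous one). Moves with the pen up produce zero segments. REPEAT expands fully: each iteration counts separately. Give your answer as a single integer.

Executing turtle program step by step:
Start: pos=(0,0), heading=0, pen down
FD 3: (0,0) -> (3,0) [heading=0, draw]
FD 13: (3,0) -> (16,0) [heading=0, draw]
RT 120: heading 0 -> 240
FD 17: (16,0) -> (7.5,-14.722) [heading=240, draw]
Final: pos=(7.5,-14.722), heading=240, 3 segment(s) drawn
Segments drawn: 3

Answer: 3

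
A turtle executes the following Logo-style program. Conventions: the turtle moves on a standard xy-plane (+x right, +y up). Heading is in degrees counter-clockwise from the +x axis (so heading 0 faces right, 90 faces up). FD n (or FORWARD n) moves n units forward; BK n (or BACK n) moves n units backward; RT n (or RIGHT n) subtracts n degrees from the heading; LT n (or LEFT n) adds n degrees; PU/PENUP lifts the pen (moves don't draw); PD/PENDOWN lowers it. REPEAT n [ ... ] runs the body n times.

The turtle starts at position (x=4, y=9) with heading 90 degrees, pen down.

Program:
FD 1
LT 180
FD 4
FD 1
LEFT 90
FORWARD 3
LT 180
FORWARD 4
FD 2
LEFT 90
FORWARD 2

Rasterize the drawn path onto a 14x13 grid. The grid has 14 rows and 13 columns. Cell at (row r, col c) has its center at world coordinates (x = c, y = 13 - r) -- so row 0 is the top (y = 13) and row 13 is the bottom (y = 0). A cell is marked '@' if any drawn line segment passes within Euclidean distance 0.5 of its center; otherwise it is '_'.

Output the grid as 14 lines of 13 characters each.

Segment 0: (4,9) -> (4,10)
Segment 1: (4,10) -> (4,6)
Segment 2: (4,6) -> (4,5)
Segment 3: (4,5) -> (7,5)
Segment 4: (7,5) -> (3,5)
Segment 5: (3,5) -> (1,5)
Segment 6: (1,5) -> (1,3)

Answer: _____________
_____________
_____________
____@________
____@________
____@________
____@________
____@________
_@@@@@@@_____
_@___________
_@___________
_____________
_____________
_____________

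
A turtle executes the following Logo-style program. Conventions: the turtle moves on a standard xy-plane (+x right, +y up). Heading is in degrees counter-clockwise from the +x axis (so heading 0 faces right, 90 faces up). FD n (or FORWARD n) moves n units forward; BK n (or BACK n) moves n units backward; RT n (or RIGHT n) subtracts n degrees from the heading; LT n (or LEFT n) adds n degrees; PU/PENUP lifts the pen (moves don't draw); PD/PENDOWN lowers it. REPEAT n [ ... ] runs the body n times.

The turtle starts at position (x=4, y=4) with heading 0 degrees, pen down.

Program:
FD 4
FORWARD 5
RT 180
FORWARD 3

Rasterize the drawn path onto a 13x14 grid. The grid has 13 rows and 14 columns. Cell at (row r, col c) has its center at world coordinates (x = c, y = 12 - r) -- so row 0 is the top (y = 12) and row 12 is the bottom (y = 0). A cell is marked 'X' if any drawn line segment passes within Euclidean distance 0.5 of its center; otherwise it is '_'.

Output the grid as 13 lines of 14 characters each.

Segment 0: (4,4) -> (8,4)
Segment 1: (8,4) -> (13,4)
Segment 2: (13,4) -> (10,4)

Answer: ______________
______________
______________
______________
______________
______________
______________
______________
____XXXXXXXXXX
______________
______________
______________
______________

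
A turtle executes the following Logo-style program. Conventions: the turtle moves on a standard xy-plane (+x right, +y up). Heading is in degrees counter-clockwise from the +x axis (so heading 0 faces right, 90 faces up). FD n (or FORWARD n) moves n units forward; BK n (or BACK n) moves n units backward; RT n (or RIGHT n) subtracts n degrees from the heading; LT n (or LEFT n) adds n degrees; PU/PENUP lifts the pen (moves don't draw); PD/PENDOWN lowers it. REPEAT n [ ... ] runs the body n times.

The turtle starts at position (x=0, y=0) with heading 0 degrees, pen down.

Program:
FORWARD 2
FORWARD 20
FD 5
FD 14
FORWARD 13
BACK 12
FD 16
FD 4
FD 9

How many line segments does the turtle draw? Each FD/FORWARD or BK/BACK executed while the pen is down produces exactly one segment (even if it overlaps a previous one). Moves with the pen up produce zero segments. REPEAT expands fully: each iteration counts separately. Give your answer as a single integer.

Executing turtle program step by step:
Start: pos=(0,0), heading=0, pen down
FD 2: (0,0) -> (2,0) [heading=0, draw]
FD 20: (2,0) -> (22,0) [heading=0, draw]
FD 5: (22,0) -> (27,0) [heading=0, draw]
FD 14: (27,0) -> (41,0) [heading=0, draw]
FD 13: (41,0) -> (54,0) [heading=0, draw]
BK 12: (54,0) -> (42,0) [heading=0, draw]
FD 16: (42,0) -> (58,0) [heading=0, draw]
FD 4: (58,0) -> (62,0) [heading=0, draw]
FD 9: (62,0) -> (71,0) [heading=0, draw]
Final: pos=(71,0), heading=0, 9 segment(s) drawn
Segments drawn: 9

Answer: 9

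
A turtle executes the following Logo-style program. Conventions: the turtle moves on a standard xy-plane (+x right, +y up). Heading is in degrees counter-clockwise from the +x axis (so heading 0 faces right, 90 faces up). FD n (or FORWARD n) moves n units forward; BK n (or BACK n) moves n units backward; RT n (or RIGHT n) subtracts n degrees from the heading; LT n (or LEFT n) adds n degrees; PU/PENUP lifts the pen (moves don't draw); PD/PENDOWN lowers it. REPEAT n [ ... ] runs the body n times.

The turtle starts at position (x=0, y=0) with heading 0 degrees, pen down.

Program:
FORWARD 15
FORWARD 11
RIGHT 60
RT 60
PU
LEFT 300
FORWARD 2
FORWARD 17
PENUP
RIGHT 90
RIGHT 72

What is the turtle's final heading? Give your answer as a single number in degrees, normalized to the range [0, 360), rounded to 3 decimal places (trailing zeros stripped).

Answer: 18

Derivation:
Executing turtle program step by step:
Start: pos=(0,0), heading=0, pen down
FD 15: (0,0) -> (15,0) [heading=0, draw]
FD 11: (15,0) -> (26,0) [heading=0, draw]
RT 60: heading 0 -> 300
RT 60: heading 300 -> 240
PU: pen up
LT 300: heading 240 -> 180
FD 2: (26,0) -> (24,0) [heading=180, move]
FD 17: (24,0) -> (7,0) [heading=180, move]
PU: pen up
RT 90: heading 180 -> 90
RT 72: heading 90 -> 18
Final: pos=(7,0), heading=18, 2 segment(s) drawn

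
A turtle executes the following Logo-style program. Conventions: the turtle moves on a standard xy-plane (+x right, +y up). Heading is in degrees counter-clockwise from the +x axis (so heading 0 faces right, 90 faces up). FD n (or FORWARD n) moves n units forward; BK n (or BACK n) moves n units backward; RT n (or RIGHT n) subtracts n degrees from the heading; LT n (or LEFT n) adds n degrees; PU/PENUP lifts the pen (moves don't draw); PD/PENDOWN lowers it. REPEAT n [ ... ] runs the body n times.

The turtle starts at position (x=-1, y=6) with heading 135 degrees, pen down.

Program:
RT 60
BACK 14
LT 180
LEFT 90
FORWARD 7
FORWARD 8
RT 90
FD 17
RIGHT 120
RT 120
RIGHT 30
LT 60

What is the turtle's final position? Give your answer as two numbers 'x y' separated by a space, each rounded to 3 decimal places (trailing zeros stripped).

Answer: 5.465 -27.826

Derivation:
Executing turtle program step by step:
Start: pos=(-1,6), heading=135, pen down
RT 60: heading 135 -> 75
BK 14: (-1,6) -> (-4.623,-7.523) [heading=75, draw]
LT 180: heading 75 -> 255
LT 90: heading 255 -> 345
FD 7: (-4.623,-7.523) -> (2.138,-9.335) [heading=345, draw]
FD 8: (2.138,-9.335) -> (9.865,-11.405) [heading=345, draw]
RT 90: heading 345 -> 255
FD 17: (9.865,-11.405) -> (5.465,-27.826) [heading=255, draw]
RT 120: heading 255 -> 135
RT 120: heading 135 -> 15
RT 30: heading 15 -> 345
LT 60: heading 345 -> 45
Final: pos=(5.465,-27.826), heading=45, 4 segment(s) drawn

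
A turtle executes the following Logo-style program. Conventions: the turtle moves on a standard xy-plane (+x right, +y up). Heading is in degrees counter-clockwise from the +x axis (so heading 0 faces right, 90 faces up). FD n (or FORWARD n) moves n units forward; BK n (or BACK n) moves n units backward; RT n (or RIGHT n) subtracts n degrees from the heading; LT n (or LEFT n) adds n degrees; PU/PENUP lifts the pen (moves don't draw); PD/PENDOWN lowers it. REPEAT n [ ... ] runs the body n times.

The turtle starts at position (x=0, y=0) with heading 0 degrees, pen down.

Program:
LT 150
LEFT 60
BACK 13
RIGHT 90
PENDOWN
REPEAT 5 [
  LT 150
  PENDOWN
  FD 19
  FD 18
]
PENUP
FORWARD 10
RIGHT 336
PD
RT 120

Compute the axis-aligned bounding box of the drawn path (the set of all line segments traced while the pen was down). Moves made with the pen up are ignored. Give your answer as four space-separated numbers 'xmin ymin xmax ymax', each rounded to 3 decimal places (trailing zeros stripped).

Executing turtle program step by step:
Start: pos=(0,0), heading=0, pen down
LT 150: heading 0 -> 150
LT 60: heading 150 -> 210
BK 13: (0,0) -> (11.258,6.5) [heading=210, draw]
RT 90: heading 210 -> 120
PD: pen down
REPEAT 5 [
  -- iteration 1/5 --
  LT 150: heading 120 -> 270
  PD: pen down
  FD 19: (11.258,6.5) -> (11.258,-12.5) [heading=270, draw]
  FD 18: (11.258,-12.5) -> (11.258,-30.5) [heading=270, draw]
  -- iteration 2/5 --
  LT 150: heading 270 -> 60
  PD: pen down
  FD 19: (11.258,-30.5) -> (20.758,-14.046) [heading=60, draw]
  FD 18: (20.758,-14.046) -> (29.758,1.543) [heading=60, draw]
  -- iteration 3/5 --
  LT 150: heading 60 -> 210
  PD: pen down
  FD 19: (29.758,1.543) -> (13.304,-7.957) [heading=210, draw]
  FD 18: (13.304,-7.957) -> (-2.285,-16.957) [heading=210, draw]
  -- iteration 4/5 --
  LT 150: heading 210 -> 0
  PD: pen down
  FD 19: (-2.285,-16.957) -> (16.715,-16.957) [heading=0, draw]
  FD 18: (16.715,-16.957) -> (34.715,-16.957) [heading=0, draw]
  -- iteration 5/5 --
  LT 150: heading 0 -> 150
  PD: pen down
  FD 19: (34.715,-16.957) -> (18.261,-7.457) [heading=150, draw]
  FD 18: (18.261,-7.457) -> (2.672,1.543) [heading=150, draw]
]
PU: pen up
FD 10: (2.672,1.543) -> (-5.988,6.543) [heading=150, move]
RT 336: heading 150 -> 174
PD: pen down
RT 120: heading 174 -> 54
Final: pos=(-5.988,6.543), heading=54, 11 segment(s) drawn

Segment endpoints: x in {-2.285, 0, 2.672, 11.258, 11.258, 11.258, 13.304, 16.715, 18.261, 20.758, 29.758, 34.715}, y in {-30.5, -16.957, -16.957, -16.957, -14.046, -12.5, -7.957, -7.457, 0, 1.543, 1.543, 6.5}
xmin=-2.285, ymin=-30.5, xmax=34.715, ymax=6.5

Answer: -2.285 -30.5 34.715 6.5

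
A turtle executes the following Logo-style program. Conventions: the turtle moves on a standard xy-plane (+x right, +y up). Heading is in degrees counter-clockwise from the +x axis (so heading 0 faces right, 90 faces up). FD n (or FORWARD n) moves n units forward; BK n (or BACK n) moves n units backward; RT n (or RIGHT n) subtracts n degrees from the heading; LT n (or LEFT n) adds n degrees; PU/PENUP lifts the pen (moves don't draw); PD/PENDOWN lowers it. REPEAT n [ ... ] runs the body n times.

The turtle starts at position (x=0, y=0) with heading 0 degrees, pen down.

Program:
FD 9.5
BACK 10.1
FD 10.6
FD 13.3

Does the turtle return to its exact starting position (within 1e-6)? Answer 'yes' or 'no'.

Executing turtle program step by step:
Start: pos=(0,0), heading=0, pen down
FD 9.5: (0,0) -> (9.5,0) [heading=0, draw]
BK 10.1: (9.5,0) -> (-0.6,0) [heading=0, draw]
FD 10.6: (-0.6,0) -> (10,0) [heading=0, draw]
FD 13.3: (10,0) -> (23.3,0) [heading=0, draw]
Final: pos=(23.3,0), heading=0, 4 segment(s) drawn

Start position: (0, 0)
Final position: (23.3, 0)
Distance = 23.3; >= 1e-6 -> NOT closed

Answer: no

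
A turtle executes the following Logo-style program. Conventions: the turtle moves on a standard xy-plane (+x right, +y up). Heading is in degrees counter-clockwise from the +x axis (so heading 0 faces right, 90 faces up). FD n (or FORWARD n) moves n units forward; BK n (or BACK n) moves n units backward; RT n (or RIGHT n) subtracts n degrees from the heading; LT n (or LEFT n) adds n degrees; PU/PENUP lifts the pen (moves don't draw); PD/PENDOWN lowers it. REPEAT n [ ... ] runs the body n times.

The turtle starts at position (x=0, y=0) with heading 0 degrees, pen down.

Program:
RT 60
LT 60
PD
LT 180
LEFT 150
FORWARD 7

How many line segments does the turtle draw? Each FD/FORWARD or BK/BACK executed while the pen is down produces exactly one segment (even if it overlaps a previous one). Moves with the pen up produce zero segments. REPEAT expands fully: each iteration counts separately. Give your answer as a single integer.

Executing turtle program step by step:
Start: pos=(0,0), heading=0, pen down
RT 60: heading 0 -> 300
LT 60: heading 300 -> 0
PD: pen down
LT 180: heading 0 -> 180
LT 150: heading 180 -> 330
FD 7: (0,0) -> (6.062,-3.5) [heading=330, draw]
Final: pos=(6.062,-3.5), heading=330, 1 segment(s) drawn
Segments drawn: 1

Answer: 1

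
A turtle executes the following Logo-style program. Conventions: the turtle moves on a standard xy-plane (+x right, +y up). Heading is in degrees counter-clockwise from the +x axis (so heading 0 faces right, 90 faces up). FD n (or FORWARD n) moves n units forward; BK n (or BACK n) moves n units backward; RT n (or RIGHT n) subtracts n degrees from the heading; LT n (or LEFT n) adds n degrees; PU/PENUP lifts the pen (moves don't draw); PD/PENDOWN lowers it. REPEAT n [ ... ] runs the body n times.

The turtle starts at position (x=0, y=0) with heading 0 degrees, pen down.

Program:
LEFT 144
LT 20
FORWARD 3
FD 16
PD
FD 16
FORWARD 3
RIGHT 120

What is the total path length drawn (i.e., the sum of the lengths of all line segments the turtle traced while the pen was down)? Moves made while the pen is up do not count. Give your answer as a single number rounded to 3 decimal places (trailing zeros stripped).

Executing turtle program step by step:
Start: pos=(0,0), heading=0, pen down
LT 144: heading 0 -> 144
LT 20: heading 144 -> 164
FD 3: (0,0) -> (-2.884,0.827) [heading=164, draw]
FD 16: (-2.884,0.827) -> (-18.264,5.237) [heading=164, draw]
PD: pen down
FD 16: (-18.264,5.237) -> (-33.644,9.647) [heading=164, draw]
FD 3: (-33.644,9.647) -> (-36.528,10.474) [heading=164, draw]
RT 120: heading 164 -> 44
Final: pos=(-36.528,10.474), heading=44, 4 segment(s) drawn

Segment lengths:
  seg 1: (0,0) -> (-2.884,0.827), length = 3
  seg 2: (-2.884,0.827) -> (-18.264,5.237), length = 16
  seg 3: (-18.264,5.237) -> (-33.644,9.647), length = 16
  seg 4: (-33.644,9.647) -> (-36.528,10.474), length = 3
Total = 38

Answer: 38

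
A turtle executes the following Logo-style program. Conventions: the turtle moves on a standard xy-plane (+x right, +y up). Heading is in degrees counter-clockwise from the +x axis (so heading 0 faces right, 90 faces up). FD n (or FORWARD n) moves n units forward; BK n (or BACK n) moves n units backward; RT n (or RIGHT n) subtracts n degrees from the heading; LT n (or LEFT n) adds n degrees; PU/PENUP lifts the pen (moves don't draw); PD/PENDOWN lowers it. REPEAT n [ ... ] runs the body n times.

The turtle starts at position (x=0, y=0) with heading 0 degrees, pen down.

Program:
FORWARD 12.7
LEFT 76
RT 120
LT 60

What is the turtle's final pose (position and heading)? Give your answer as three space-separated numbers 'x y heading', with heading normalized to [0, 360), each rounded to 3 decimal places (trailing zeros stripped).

Executing turtle program step by step:
Start: pos=(0,0), heading=0, pen down
FD 12.7: (0,0) -> (12.7,0) [heading=0, draw]
LT 76: heading 0 -> 76
RT 120: heading 76 -> 316
LT 60: heading 316 -> 16
Final: pos=(12.7,0), heading=16, 1 segment(s) drawn

Answer: 12.7 0 16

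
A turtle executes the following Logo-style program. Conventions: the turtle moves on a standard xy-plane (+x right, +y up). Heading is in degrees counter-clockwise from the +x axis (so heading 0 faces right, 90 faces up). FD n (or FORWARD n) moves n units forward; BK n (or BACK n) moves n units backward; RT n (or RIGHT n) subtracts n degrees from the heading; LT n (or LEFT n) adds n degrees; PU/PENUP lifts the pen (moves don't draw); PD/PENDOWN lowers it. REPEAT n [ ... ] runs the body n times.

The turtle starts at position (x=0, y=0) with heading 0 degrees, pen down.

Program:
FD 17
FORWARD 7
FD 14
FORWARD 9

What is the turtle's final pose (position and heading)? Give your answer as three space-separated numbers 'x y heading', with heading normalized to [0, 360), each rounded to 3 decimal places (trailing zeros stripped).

Answer: 47 0 0

Derivation:
Executing turtle program step by step:
Start: pos=(0,0), heading=0, pen down
FD 17: (0,0) -> (17,0) [heading=0, draw]
FD 7: (17,0) -> (24,0) [heading=0, draw]
FD 14: (24,0) -> (38,0) [heading=0, draw]
FD 9: (38,0) -> (47,0) [heading=0, draw]
Final: pos=(47,0), heading=0, 4 segment(s) drawn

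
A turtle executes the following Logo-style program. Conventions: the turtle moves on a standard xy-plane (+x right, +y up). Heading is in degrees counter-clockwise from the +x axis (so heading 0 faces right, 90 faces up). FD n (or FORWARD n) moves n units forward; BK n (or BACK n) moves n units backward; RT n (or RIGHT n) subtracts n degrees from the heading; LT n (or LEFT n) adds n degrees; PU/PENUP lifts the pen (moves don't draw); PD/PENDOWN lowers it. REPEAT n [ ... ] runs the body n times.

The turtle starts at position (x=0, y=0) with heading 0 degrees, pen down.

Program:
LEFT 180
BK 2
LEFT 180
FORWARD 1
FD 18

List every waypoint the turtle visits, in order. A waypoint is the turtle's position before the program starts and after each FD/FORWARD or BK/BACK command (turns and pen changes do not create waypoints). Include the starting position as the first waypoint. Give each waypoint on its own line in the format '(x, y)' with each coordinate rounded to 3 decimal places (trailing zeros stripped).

Executing turtle program step by step:
Start: pos=(0,0), heading=0, pen down
LT 180: heading 0 -> 180
BK 2: (0,0) -> (2,0) [heading=180, draw]
LT 180: heading 180 -> 0
FD 1: (2,0) -> (3,0) [heading=0, draw]
FD 18: (3,0) -> (21,0) [heading=0, draw]
Final: pos=(21,0), heading=0, 3 segment(s) drawn
Waypoints (4 total):
(0, 0)
(2, 0)
(3, 0)
(21, 0)

Answer: (0, 0)
(2, 0)
(3, 0)
(21, 0)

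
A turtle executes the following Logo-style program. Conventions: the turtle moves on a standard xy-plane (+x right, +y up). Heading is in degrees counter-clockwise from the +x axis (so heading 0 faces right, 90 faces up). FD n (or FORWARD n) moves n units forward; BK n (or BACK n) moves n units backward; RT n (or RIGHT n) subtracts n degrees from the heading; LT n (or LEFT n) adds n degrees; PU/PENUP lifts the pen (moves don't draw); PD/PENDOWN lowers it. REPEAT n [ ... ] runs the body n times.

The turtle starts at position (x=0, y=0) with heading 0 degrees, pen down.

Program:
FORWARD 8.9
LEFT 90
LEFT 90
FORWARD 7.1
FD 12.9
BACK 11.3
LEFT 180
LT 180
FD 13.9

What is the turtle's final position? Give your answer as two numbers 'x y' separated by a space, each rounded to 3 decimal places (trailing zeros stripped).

Answer: -13.7 0

Derivation:
Executing turtle program step by step:
Start: pos=(0,0), heading=0, pen down
FD 8.9: (0,0) -> (8.9,0) [heading=0, draw]
LT 90: heading 0 -> 90
LT 90: heading 90 -> 180
FD 7.1: (8.9,0) -> (1.8,0) [heading=180, draw]
FD 12.9: (1.8,0) -> (-11.1,0) [heading=180, draw]
BK 11.3: (-11.1,0) -> (0.2,0) [heading=180, draw]
LT 180: heading 180 -> 0
LT 180: heading 0 -> 180
FD 13.9: (0.2,0) -> (-13.7,0) [heading=180, draw]
Final: pos=(-13.7,0), heading=180, 5 segment(s) drawn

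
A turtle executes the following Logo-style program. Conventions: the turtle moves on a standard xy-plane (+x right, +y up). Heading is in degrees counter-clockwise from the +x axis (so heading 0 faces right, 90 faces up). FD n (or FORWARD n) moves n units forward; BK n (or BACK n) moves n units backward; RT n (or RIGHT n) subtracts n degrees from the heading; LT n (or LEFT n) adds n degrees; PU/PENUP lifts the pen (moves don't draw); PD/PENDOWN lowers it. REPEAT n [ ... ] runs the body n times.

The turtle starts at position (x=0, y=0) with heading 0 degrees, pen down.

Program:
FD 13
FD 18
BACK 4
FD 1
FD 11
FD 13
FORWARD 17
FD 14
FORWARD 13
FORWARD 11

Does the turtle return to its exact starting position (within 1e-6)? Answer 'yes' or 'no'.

Answer: no

Derivation:
Executing turtle program step by step:
Start: pos=(0,0), heading=0, pen down
FD 13: (0,0) -> (13,0) [heading=0, draw]
FD 18: (13,0) -> (31,0) [heading=0, draw]
BK 4: (31,0) -> (27,0) [heading=0, draw]
FD 1: (27,0) -> (28,0) [heading=0, draw]
FD 11: (28,0) -> (39,0) [heading=0, draw]
FD 13: (39,0) -> (52,0) [heading=0, draw]
FD 17: (52,0) -> (69,0) [heading=0, draw]
FD 14: (69,0) -> (83,0) [heading=0, draw]
FD 13: (83,0) -> (96,0) [heading=0, draw]
FD 11: (96,0) -> (107,0) [heading=0, draw]
Final: pos=(107,0), heading=0, 10 segment(s) drawn

Start position: (0, 0)
Final position: (107, 0)
Distance = 107; >= 1e-6 -> NOT closed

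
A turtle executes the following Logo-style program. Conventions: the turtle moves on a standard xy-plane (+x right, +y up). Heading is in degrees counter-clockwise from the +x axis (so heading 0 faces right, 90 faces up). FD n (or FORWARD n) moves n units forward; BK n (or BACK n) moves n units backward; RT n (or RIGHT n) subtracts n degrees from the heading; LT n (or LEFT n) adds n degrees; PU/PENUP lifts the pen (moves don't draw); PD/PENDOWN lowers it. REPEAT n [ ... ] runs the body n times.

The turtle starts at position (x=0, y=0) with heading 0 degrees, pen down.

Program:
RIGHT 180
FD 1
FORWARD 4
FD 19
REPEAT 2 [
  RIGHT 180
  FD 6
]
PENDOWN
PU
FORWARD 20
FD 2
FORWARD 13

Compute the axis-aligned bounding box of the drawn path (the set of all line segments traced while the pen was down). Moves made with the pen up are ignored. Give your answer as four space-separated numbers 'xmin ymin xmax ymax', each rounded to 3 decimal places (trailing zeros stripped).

Executing turtle program step by step:
Start: pos=(0,0), heading=0, pen down
RT 180: heading 0 -> 180
FD 1: (0,0) -> (-1,0) [heading=180, draw]
FD 4: (-1,0) -> (-5,0) [heading=180, draw]
FD 19: (-5,0) -> (-24,0) [heading=180, draw]
REPEAT 2 [
  -- iteration 1/2 --
  RT 180: heading 180 -> 0
  FD 6: (-24,0) -> (-18,0) [heading=0, draw]
  -- iteration 2/2 --
  RT 180: heading 0 -> 180
  FD 6: (-18,0) -> (-24,0) [heading=180, draw]
]
PD: pen down
PU: pen up
FD 20: (-24,0) -> (-44,0) [heading=180, move]
FD 2: (-44,0) -> (-46,0) [heading=180, move]
FD 13: (-46,0) -> (-59,0) [heading=180, move]
Final: pos=(-59,0), heading=180, 5 segment(s) drawn

Segment endpoints: x in {-24, -18, -5, -1, 0}, y in {0, 0, 0, 0, 0, 0}
xmin=-24, ymin=0, xmax=0, ymax=0

Answer: -24 0 0 0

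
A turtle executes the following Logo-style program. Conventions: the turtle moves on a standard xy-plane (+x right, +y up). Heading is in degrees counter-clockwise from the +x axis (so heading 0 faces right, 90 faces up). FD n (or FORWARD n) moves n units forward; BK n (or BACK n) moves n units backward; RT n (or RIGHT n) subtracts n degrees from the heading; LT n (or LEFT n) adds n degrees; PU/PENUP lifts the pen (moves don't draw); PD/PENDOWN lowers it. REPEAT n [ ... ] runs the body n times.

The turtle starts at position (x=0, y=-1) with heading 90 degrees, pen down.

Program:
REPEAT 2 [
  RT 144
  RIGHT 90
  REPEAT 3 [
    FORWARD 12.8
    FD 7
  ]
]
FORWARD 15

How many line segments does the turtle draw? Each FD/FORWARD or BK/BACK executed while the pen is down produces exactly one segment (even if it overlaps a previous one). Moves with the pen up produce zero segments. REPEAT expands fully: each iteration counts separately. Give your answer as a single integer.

Answer: 13

Derivation:
Executing turtle program step by step:
Start: pos=(0,-1), heading=90, pen down
REPEAT 2 [
  -- iteration 1/2 --
  RT 144: heading 90 -> 306
  RT 90: heading 306 -> 216
  REPEAT 3 [
    -- iteration 1/3 --
    FD 12.8: (0,-1) -> (-10.355,-8.524) [heading=216, draw]
    FD 7: (-10.355,-8.524) -> (-16.019,-12.638) [heading=216, draw]
    -- iteration 2/3 --
    FD 12.8: (-16.019,-12.638) -> (-26.374,-20.162) [heading=216, draw]
    FD 7: (-26.374,-20.162) -> (-32.037,-24.276) [heading=216, draw]
    -- iteration 3/3 --
    FD 12.8: (-32.037,-24.276) -> (-42.392,-31.8) [heading=216, draw]
    FD 7: (-42.392,-31.8) -> (-48.056,-35.914) [heading=216, draw]
  ]
  -- iteration 2/2 --
  RT 144: heading 216 -> 72
  RT 90: heading 72 -> 342
  REPEAT 3 [
    -- iteration 1/3 --
    FD 12.8: (-48.056,-35.914) -> (-35.882,-39.87) [heading=342, draw]
    FD 7: (-35.882,-39.87) -> (-29.225,-42.033) [heading=342, draw]
    -- iteration 2/3 --
    FD 12.8: (-29.225,-42.033) -> (-17.051,-45.988) [heading=342, draw]
    FD 7: (-17.051,-45.988) -> (-10.394,-48.152) [heading=342, draw]
    -- iteration 3/3 --
    FD 12.8: (-10.394,-48.152) -> (1.78,-52.107) [heading=342, draw]
    FD 7: (1.78,-52.107) -> (8.437,-54.27) [heading=342, draw]
  ]
]
FD 15: (8.437,-54.27) -> (22.703,-58.905) [heading=342, draw]
Final: pos=(22.703,-58.905), heading=342, 13 segment(s) drawn
Segments drawn: 13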